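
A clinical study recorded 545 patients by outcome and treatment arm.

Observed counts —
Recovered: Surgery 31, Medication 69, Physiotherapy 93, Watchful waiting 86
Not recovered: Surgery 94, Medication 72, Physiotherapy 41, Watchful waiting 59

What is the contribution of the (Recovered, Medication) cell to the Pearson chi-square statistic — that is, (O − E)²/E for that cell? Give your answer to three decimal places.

Row total (Recovered) = 279; column total (Medication) = 141; N = 545.
Expected count E = 279 × 141 / 545 = 72.1817.
Contribution = (O − E)²/E = (69 − 72.1817)² / 72.1817 = 0.140.

0.140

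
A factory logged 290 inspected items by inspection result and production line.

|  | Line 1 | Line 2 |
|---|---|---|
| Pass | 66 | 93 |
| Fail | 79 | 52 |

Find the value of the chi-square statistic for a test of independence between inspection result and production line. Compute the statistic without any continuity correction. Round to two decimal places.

10.15

Row totals: 159, 131. Column totals: 145, 145. Grand total N = 290.
Expected counts (row total × column total / N):
  Pass, Line 1: 159×145/290 = 79.500
  Pass, Line 2: 159×145/290 = 79.500
  Fail, Line 1: 131×145/290 = 65.500
  Fail, Line 2: 131×145/290 = 65.500
Contributions (O − E)²/E:
  (66 − 79.500)²/79.500 = 2.2925
  (93 − 79.500)²/79.500 = 2.2925
  (79 − 65.500)²/65.500 = 2.7824
  (52 − 65.500)²/65.500 = 2.7824
χ² = 2.2925 + 2.2925 + 2.7824 + 2.7824 = 10.15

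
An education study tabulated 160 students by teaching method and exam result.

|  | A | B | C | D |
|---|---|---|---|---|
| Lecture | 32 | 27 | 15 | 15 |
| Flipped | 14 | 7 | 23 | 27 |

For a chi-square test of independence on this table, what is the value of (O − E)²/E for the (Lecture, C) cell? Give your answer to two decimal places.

1.78

Row total (Lecture) = 89; column total (C) = 38; N = 160.
Expected count E = 89 × 38 / 160 = 21.137.
Contribution = (O − E)²/E = (15 − 21.137)² / 21.137 = 1.78.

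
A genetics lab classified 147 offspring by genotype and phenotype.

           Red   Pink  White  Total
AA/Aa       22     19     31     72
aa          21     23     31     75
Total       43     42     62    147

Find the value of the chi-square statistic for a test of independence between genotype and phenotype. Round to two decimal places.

0.34

Grand total N = 147.
Expected counts (row total × column total / N):
  AA/Aa, Red: 72×43/147 = 21.061
  AA/Aa, Pink: 72×42/147 = 20.571
  AA/Aa, White: 72×62/147 = 30.367
  aa, Red: 75×43/147 = 21.939
  aa, Pink: 75×42/147 = 21.429
  aa, White: 75×62/147 = 31.633
Contributions (O − E)²/E:
  (22 − 21.061)²/21.061 = 0.0419
  (19 − 20.571)²/20.571 = 0.1200
  (31 − 30.367)²/30.367 = 0.0132
  (21 − 21.939)²/21.939 = 0.0402
  (23 − 21.429)²/21.429 = 0.1152
  (31 − 31.633)²/31.633 = 0.0127
χ² = 0.0419 + 0.1200 + 0.0132 + 0.0402 + 0.1152 + 0.0127 = 0.34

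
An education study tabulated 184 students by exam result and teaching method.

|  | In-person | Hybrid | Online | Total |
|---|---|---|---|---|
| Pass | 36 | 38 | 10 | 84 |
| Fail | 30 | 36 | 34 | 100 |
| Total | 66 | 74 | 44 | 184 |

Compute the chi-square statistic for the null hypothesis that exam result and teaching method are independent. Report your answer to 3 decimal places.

12.393

Grand total N = 184.
Expected counts (row total × column total / N):
  Pass, In-person: 84×66/184 = 30.1304
  Pass, Hybrid: 84×74/184 = 33.7826
  Pass, Online: 84×44/184 = 20.0870
  Fail, In-person: 100×66/184 = 35.8696
  Fail, Hybrid: 100×74/184 = 40.2174
  Fail, Online: 100×44/184 = 23.9130
Contributions (O − E)²/E:
  (36 − 30.1304)²/30.1304 = 1.1434
  (38 − 33.7826)²/33.7826 = 0.5265
  (10 − 20.0870)²/20.0870 = 5.0653
  (30 − 35.8696)²/35.8696 = 0.9605
  (36 − 40.2174)²/40.2174 = 0.4423
  (34 − 23.9130)²/23.9130 = 4.2549
χ² = 1.1434 + 0.5265 + 5.0653 + 0.9605 + 0.4423 + 4.2549 = 12.393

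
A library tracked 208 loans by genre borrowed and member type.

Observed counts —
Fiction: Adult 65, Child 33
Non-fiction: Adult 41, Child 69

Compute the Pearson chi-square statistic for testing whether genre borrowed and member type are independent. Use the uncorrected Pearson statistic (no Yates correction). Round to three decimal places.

Row totals: 98, 110. Column totals: 106, 102. Grand total N = 208.
Expected counts (row total × column total / N):
  Fiction, Adult: 98×106/208 = 49.9423
  Fiction, Child: 98×102/208 = 48.0577
  Non-fiction, Adult: 110×106/208 = 56.0577
  Non-fiction, Child: 110×102/208 = 53.9423
Contributions (O − E)²/E:
  (65 − 49.9423)²/49.9423 = 4.5399
  (33 − 48.0577)²/48.0577 = 4.7180
  (41 − 56.0577)²/56.0577 = 4.0447
  (69 − 53.9423)²/53.9423 = 4.2033
χ² = 4.5399 + 4.7180 + 4.0447 + 4.2033 = 17.506

17.506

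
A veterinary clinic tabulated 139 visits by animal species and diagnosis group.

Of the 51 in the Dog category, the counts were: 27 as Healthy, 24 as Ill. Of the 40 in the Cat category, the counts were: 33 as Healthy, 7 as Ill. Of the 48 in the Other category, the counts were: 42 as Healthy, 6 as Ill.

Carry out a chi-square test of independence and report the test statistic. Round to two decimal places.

17.51

Row totals: 51, 40, 48. Column totals: 102, 37. Grand total N = 139.
Expected counts (row total × column total / N):
  Dog, Healthy: 51×102/139 = 37.424
  Dog, Ill: 51×37/139 = 13.576
  Cat, Healthy: 40×102/139 = 29.353
  Cat, Ill: 40×37/139 = 10.647
  Other, Healthy: 48×102/139 = 35.223
  Other, Ill: 48×37/139 = 12.777
Contributions (O − E)²/E:
  (27 − 37.424)²/37.424 = 2.9035
  (24 − 13.576)²/13.576 = 8.0038
  (33 − 29.353)²/29.353 = 0.4531
  (7 − 10.647)²/10.647 = 1.2492
  (42 − 35.223)²/35.223 = 1.3039
  (6 − 12.777)²/12.777 = 3.5946
χ² = 2.9035 + 8.0038 + 0.4531 + 1.2492 + 1.3039 + 3.5946 = 17.51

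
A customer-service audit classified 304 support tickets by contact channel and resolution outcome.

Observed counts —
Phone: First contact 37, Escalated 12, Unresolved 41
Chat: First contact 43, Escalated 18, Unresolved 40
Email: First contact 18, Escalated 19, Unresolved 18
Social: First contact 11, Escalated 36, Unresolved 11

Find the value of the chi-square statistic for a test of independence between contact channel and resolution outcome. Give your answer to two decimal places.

49.76

Row totals: 90, 101, 55, 58. Column totals: 109, 85, 110. Grand total N = 304.
Expected counts (row total × column total / N):
  Phone, First contact: 90×109/304 = 32.270
  Phone, Escalated: 90×85/304 = 25.164
  Phone, Unresolved: 90×110/304 = 32.566
  Chat, First contact: 101×109/304 = 36.214
  Chat, Escalated: 101×85/304 = 28.240
  Chat, Unresolved: 101×110/304 = 36.546
  Email, First contact: 55×109/304 = 19.720
  Email, Escalated: 55×85/304 = 15.378
  Email, Unresolved: 55×110/304 = 19.901
  Social, First contact: 58×109/304 = 20.796
  Social, Escalated: 58×85/304 = 16.217
  Social, Unresolved: 58×110/304 = 20.987
Contributions (O − E)²/E:
  (37 − 32.270)²/32.270 = 0.6933
  (12 − 25.164)²/25.164 = 6.8865
  (41 − 32.566)²/32.566 = 2.1843
  (43 − 36.214)²/36.214 = 1.2716
  (18 − 28.240)²/28.240 = 3.7131
  (40 − 36.546)²/36.546 = 0.3264
  (18 − 19.720)²/19.720 = 0.1500
  (19 − 15.378)²/15.378 = 0.8531
  (18 − 19.901)²/19.901 = 0.1816
  (11 − 20.796)²/20.796 = 4.6144
  (36 − 16.217)²/16.217 = 24.1331
  (11 − 20.987)²/20.987 = 4.7525
χ² = 0.6933 + 6.8865 + 2.1843 + 1.2716 + 3.7131 + 0.3264 + 0.1500 + 0.8531 + 0.1816 + 4.6144 + 24.1331 + 4.7525 = 49.76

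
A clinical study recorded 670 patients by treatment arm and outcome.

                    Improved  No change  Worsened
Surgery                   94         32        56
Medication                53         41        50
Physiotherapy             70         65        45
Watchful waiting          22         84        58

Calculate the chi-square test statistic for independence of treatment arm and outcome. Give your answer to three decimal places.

Row totals: 182, 144, 180, 164. Column totals: 239, 222, 209. Grand total N = 670.
Expected counts (row total × column total / N):
  Surgery, Improved: 182×239/670 = 64.9224
  Surgery, No change: 182×222/670 = 60.3045
  Surgery, Worsened: 182×209/670 = 56.7731
  Medication, Improved: 144×239/670 = 51.3672
  Medication, No change: 144×222/670 = 47.7134
  Medication, Worsened: 144×209/670 = 44.9194
  Physiotherapy, Improved: 180×239/670 = 64.2090
  Physiotherapy, No change: 180×222/670 = 59.6418
  Physiotherapy, Worsened: 180×209/670 = 56.1493
  Watchful waiting, Improved: 164×239/670 = 58.5015
  Watchful waiting, No change: 164×222/670 = 54.3403
  Watchful waiting, Worsened: 164×209/670 = 51.1582
Contributions (O − E)²/E:
  (94 − 64.9224)²/64.9224 = 13.0233
  (32 − 60.3045)²/60.3045 = 13.2850
  (56 − 56.7731)²/56.7731 = 0.0105
  (53 − 51.3672)²/51.3672 = 0.0519
  (41 − 47.7134)²/47.7134 = 0.9446
  (50 − 44.9194)²/44.9194 = 0.5746
  (70 − 64.2090)²/64.2090 = 0.5223
  (65 − 59.6418)²/59.6418 = 0.4814
  (45 − 56.1493)²/56.1493 = 2.2139
  (22 − 58.5015)²/58.5015 = 22.7748
  (84 − 54.3403)²/54.3403 = 16.1887
  (58 − 51.1582)²/51.1582 = 0.9150
χ² = 13.0233 + 13.2850 + 0.0105 + 0.0519 + 0.9446 + 0.5746 + 0.5223 + 0.4814 + 2.2139 + 22.7748 + 16.1887 + 0.9150 = 70.986

70.986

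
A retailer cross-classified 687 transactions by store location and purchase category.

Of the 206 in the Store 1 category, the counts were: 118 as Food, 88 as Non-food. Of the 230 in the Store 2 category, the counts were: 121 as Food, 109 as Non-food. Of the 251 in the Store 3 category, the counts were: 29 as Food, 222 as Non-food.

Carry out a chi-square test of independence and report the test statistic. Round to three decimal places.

126.310

Row totals: 206, 230, 251. Column totals: 268, 419. Grand total N = 687.
Expected counts (row total × column total / N):
  Store 1, Food: 206×268/687 = 80.3610
  Store 1, Non-food: 206×419/687 = 125.6390
  Store 2, Food: 230×268/687 = 89.7234
  Store 2, Non-food: 230×419/687 = 140.2766
  Store 3, Food: 251×268/687 = 97.9156
  Store 3, Non-food: 251×419/687 = 153.0844
Contributions (O − E)²/E:
  (118 − 80.3610)²/80.3610 = 17.6291
  (88 − 125.6390)²/125.6390 = 11.2759
  (121 − 89.7234)²/89.7234 = 10.9027
  (109 − 140.2766)²/140.2766 = 6.9735
  (29 − 97.9156)²/97.9156 = 48.5046
  (222 − 153.0844)²/153.0844 = 31.0245
χ² = 17.6291 + 11.2759 + 10.9027 + 6.9735 + 48.5046 + 31.0245 = 126.310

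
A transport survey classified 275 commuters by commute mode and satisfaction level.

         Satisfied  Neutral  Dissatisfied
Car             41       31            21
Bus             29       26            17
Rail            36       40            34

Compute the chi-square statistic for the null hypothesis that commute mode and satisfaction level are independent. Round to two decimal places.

3.49

Row totals: 93, 72, 110. Column totals: 106, 97, 72. Grand total N = 275.
Expected counts (row total × column total / N):
  Car, Satisfied: 93×106/275 = 35.847
  Car, Neutral: 93×97/275 = 32.804
  Car, Dissatisfied: 93×72/275 = 24.349
  Bus, Satisfied: 72×106/275 = 27.753
  Bus, Neutral: 72×97/275 = 25.396
  Bus, Dissatisfied: 72×72/275 = 18.851
  Rail, Satisfied: 110×106/275 = 42.400
  Rail, Neutral: 110×97/275 = 38.800
  Rail, Dissatisfied: 110×72/275 = 28.800
Contributions (O − E)²/E:
  (41 − 35.847)²/35.847 = 0.7407
  (31 − 32.804)²/32.804 = 0.0992
  (21 − 24.349)²/24.349 = 0.4606
  (29 − 27.753)²/27.753 = 0.0560
  (26 − 25.396)²/25.396 = 0.0144
  (17 − 18.851)²/18.851 = 0.1818
  (36 − 42.400)²/42.400 = 0.9660
  (40 − 38.800)²/38.800 = 0.0371
  (34 − 28.800)²/28.800 = 0.9389
χ² = 0.7407 + 0.0992 + 0.4606 + 0.0560 + 0.0144 + 0.1818 + 0.9660 + 0.0371 + 0.9389 = 3.49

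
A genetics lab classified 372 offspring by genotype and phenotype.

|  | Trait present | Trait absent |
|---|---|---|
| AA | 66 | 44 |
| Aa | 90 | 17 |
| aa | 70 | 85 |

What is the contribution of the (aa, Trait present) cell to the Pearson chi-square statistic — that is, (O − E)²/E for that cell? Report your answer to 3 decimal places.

Row total (aa) = 155; column total (Trait present) = 226; N = 372.
Expected count E = 155 × 226 / 372 = 94.1667.
Contribution = (O − E)²/E = (70 − 94.1667)² / 94.1667 = 6.202.

6.202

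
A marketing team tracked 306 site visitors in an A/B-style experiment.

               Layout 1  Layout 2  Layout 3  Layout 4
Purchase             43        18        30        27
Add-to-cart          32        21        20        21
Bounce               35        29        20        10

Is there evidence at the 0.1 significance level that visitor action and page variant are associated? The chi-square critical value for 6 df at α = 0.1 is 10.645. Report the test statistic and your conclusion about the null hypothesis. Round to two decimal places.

11.38; reject H₀

Row totals: 118, 94, 94. Column totals: 110, 68, 70, 58. Grand total N = 306.
Expected counts (row total × column total / N):
  Purchase, Layout 1: 118×110/306 = 42.418
  Purchase, Layout 2: 118×68/306 = 26.222
  Purchase, Layout 3: 118×70/306 = 26.993
  Purchase, Layout 4: 118×58/306 = 22.366
  Add-to-cart, Layout 1: 94×110/306 = 33.791
  Add-to-cart, Layout 2: 94×68/306 = 20.889
  Add-to-cart, Layout 3: 94×70/306 = 21.503
  Add-to-cart, Layout 4: 94×58/306 = 17.817
  Bounce, Layout 1: 94×110/306 = 33.791
  Bounce, Layout 2: 94×68/306 = 20.889
  Bounce, Layout 3: 94×70/306 = 21.503
  Bounce, Layout 4: 94×58/306 = 17.817
Contributions (O − E)²/E:
  (43 − 42.418)²/42.418 = 0.0080
  (18 − 26.222)²/26.222 = 2.5780
  (30 − 26.993)²/26.993 = 0.3350
  (27 − 22.366)²/22.366 = 0.9601
  (32 − 33.791)²/33.791 = 0.0949
  (21 − 20.889)²/20.889 = 0.0006
  (20 − 21.503)²/21.503 = 0.1051
  (21 − 17.817)²/17.817 = 0.5686
  (35 − 33.791)²/33.791 = 0.0433
  (29 − 20.889)²/20.889 = 3.1494
  (20 − 21.503)²/21.503 = 0.1051
  (10 − 17.817)²/17.817 = 3.4296
χ² = 0.0080 + 2.5780 + 0.3350 + 0.9601 + 0.0949 + 0.0006 + 0.1051 + 0.5686 + 0.0433 + 3.1494 + 0.1051 + 3.4296 = 11.38
df = (3−1)(4−1) = 6. Since 11.38 > 10.645, reject the null hypothesis of independence at α = 0.1.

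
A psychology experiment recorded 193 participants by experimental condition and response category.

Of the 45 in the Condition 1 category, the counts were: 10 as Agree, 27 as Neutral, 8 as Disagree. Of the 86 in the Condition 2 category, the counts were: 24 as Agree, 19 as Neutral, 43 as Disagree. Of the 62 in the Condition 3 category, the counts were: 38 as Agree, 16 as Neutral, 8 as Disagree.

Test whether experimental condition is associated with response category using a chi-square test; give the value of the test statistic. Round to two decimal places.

48.05

Row totals: 45, 86, 62. Column totals: 72, 62, 59. Grand total N = 193.
Expected counts (row total × column total / N):
  Condition 1, Agree: 45×72/193 = 16.788
  Condition 1, Neutral: 45×62/193 = 14.456
  Condition 1, Disagree: 45×59/193 = 13.756
  Condition 2, Agree: 86×72/193 = 32.083
  Condition 2, Neutral: 86×62/193 = 27.627
  Condition 2, Disagree: 86×59/193 = 26.290
  Condition 3, Agree: 62×72/193 = 23.130
  Condition 3, Neutral: 62×62/193 = 19.917
  Condition 3, Disagree: 62×59/193 = 18.953
Contributions (O − E)²/E:
  (10 − 16.788)²/16.788 = 2.7446
  (27 − 14.456)²/14.456 = 10.8849
  (8 − 13.756)²/13.756 = 2.4085
  (24 − 32.083)²/32.083 = 2.0364
  (19 − 27.627)²/27.627 = 2.6939
  (43 − 26.290)²/26.290 = 10.6209
  (38 − 23.130)²/23.130 = 9.5597
  (16 − 19.917)²/19.917 = 0.7703
  (8 − 18.953)²/18.953 = 6.3298
χ² = 2.7446 + 10.8849 + 2.4085 + 2.0364 + 2.6939 + 10.6209 + 9.5597 + 0.7703 + 6.3298 = 48.05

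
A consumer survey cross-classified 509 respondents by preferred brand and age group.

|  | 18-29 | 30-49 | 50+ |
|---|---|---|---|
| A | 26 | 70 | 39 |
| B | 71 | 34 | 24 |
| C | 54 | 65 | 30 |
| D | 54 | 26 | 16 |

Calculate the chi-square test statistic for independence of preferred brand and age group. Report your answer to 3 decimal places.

Row totals: 135, 129, 149, 96. Column totals: 205, 195, 109. Grand total N = 509.
Expected counts (row total × column total / N):
  A, 18-29: 135×205/509 = 54.3713
  A, 30-49: 135×195/509 = 51.7191
  A, 50+: 135×109/509 = 28.9096
  B, 18-29: 129×205/509 = 51.9548
  B, 30-49: 129×195/509 = 49.4204
  B, 50+: 129×109/509 = 27.6248
  C, 18-29: 149×205/509 = 60.0098
  C, 30-49: 149×195/509 = 57.0825
  C, 50+: 149×109/509 = 31.9077
  D, 18-29: 96×205/509 = 38.6640
  D, 30-49: 96×195/509 = 36.7780
  D, 50+: 96×109/509 = 20.5580
Contributions (O − E)²/E:
  (26 − 54.3713)²/54.3713 = 14.8043
  (70 − 51.7191)²/51.7191 = 6.4617
  (39 − 28.9096)²/28.9096 = 3.5219
  (71 − 51.9548)²/51.9548 = 6.9814
  (34 − 49.4204)²/49.4204 = 4.8116
  (24 − 27.6248)²/27.6248 = 0.4756
  (54 − 60.0098)²/60.0098 = 0.6019
  (65 − 57.0825)²/57.0825 = 1.0982
  (30 − 31.9077)²/31.9077 = 0.1141
  (54 − 38.6640)²/38.6640 = 6.0830
  (26 − 36.7780)²/36.7780 = 3.1586
  (16 − 20.5580)²/20.5580 = 1.0106
χ² = 14.8043 + 6.4617 + 3.5219 + 6.9814 + 4.8116 + 0.4756 + 0.6019 + 1.0982 + 0.1141 + 6.0830 + 3.1586 + 1.0106 = 49.123

49.123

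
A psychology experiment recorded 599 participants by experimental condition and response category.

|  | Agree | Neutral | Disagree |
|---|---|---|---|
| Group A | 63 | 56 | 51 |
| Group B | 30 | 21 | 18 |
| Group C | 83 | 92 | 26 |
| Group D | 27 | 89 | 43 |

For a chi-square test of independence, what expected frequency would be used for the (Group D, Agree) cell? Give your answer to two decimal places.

53.88

Row total (Group D) = 159; column total (Agree) = 203; grand total N = 599.
Expected count = (row total × column total) / N = 159 × 203 / 599 = 53.88.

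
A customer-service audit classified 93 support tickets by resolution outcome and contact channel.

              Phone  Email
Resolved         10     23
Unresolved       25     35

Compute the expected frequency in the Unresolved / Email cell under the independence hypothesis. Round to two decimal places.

Row total (Unresolved) = 60; column total (Email) = 58; grand total N = 93.
Expected count = (row total × column total) / N = 60 × 58 / 93 = 37.42.

37.42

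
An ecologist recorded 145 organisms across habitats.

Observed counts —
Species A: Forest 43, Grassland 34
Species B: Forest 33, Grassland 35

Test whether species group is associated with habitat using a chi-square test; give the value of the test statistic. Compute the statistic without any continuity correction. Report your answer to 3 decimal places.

0.775

Row totals: 77, 68. Column totals: 76, 69. Grand total N = 145.
Expected counts (row total × column total / N):
  Species A, Forest: 77×76/145 = 40.3586
  Species A, Grassland: 77×69/145 = 36.6414
  Species B, Forest: 68×76/145 = 35.6414
  Species B, Grassland: 68×69/145 = 32.3586
Contributions (O − E)²/E:
  (43 − 40.3586)²/40.3586 = 0.1729
  (34 − 36.6414)²/36.6414 = 0.1904
  (33 − 35.6414)²/35.6414 = 0.1958
  (35 − 32.3586)²/32.3586 = 0.2156
χ² = 0.1729 + 0.1904 + 0.1958 + 0.2156 = 0.775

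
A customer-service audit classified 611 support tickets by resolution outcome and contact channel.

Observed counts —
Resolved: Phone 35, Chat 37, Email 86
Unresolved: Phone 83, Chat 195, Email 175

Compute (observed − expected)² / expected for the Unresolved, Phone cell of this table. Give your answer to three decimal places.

Row total (Unresolved) = 453; column total (Phone) = 118; N = 611.
Expected count E = 453 × 118 / 611 = 87.4861.
Contribution = (O − E)²/E = (83 − 87.4861)² / 87.4861 = 0.230.

0.230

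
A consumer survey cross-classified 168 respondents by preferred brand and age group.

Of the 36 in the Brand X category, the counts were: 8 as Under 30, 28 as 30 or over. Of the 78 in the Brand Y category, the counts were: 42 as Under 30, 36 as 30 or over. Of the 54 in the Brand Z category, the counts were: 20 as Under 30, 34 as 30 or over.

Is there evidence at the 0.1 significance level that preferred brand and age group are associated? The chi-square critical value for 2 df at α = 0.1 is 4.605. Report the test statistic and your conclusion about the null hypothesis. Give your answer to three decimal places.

Row totals: 36, 78, 54. Column totals: 70, 98. Grand total N = 168.
Expected counts (row total × column total / N):
  Brand X, Under 30: 36×70/168 = 15.0000
  Brand X, 30 or over: 36×98/168 = 21.0000
  Brand Y, Under 30: 78×70/168 = 32.5000
  Brand Y, 30 or over: 78×98/168 = 45.5000
  Brand Z, Under 30: 54×70/168 = 22.5000
  Brand Z, 30 or over: 54×98/168 = 31.5000
Contributions (O − E)²/E:
  (8 − 15.0000)²/15.0000 = 3.2667
  (28 − 21.0000)²/21.0000 = 2.3333
  (42 − 32.5000)²/32.5000 = 2.7769
  (36 − 45.5000)²/45.5000 = 1.9835
  (20 − 22.5000)²/22.5000 = 0.2778
  (34 − 31.5000)²/31.5000 = 0.1984
χ² = 3.2667 + 2.3333 + 2.7769 + 1.9835 + 0.2778 + 0.1984 = 10.837
df = (3−1)(2−1) = 2. Since 10.837 > 4.605, reject the null hypothesis of independence at α = 0.1.

10.837; reject H₀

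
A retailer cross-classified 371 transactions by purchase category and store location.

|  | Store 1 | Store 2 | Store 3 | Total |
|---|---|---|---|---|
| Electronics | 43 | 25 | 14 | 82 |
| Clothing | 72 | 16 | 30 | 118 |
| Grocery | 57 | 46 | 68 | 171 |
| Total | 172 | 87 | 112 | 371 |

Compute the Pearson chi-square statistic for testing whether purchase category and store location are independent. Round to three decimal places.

30.659

Grand total N = 371.
Expected counts (row total × column total / N):
  Electronics, Store 1: 82×172/371 = 38.0162
  Electronics, Store 2: 82×87/371 = 19.2291
  Electronics, Store 3: 82×112/371 = 24.7547
  Clothing, Store 1: 118×172/371 = 54.7062
  Clothing, Store 2: 118×87/371 = 27.6712
  Clothing, Store 3: 118×112/371 = 35.6226
  Grocery, Store 1: 171×172/371 = 79.2776
  Grocery, Store 2: 171×87/371 = 40.0997
  Grocery, Store 3: 171×112/371 = 51.6226
Contributions (O − E)²/E:
  (43 − 38.0162)²/38.0162 = 0.6534
  (25 − 19.2291)²/19.2291 = 1.7319
  (14 − 24.7547)²/24.7547 = 4.6724
  (72 − 54.7062)²/54.7062 = 5.4669
  (16 − 27.6712)²/27.6712 = 4.9227
  (30 − 35.6226)²/35.6226 = 0.8875
  (57 − 79.2776)²/79.2776 = 6.2602
  (46 − 40.0997)²/40.0997 = 0.8682
  (68 − 51.6226)²/51.6226 = 5.1958
χ² = 0.6534 + 1.7319 + 4.6724 + 5.4669 + 4.9227 + 0.8875 + 6.2602 + 0.8682 + 5.1958 = 30.659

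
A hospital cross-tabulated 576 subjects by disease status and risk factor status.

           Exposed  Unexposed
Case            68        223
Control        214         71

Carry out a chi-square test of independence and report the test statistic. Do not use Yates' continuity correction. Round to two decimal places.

154.13

Row totals: 291, 285. Column totals: 282, 294. Grand total N = 576.
Expected counts (row total × column total / N):
  Case, Exposed: 291×282/576 = 142.46875
  Case, Unexposed: 291×294/576 = 148.53125
  Control, Exposed: 285×282/576 = 139.53125
  Control, Unexposed: 285×294/576 = 145.46875
Contributions (O − E)²/E:
  (68 − 142.46875)²/142.46875 = 38.9250
  (223 − 148.53125)²/148.53125 = 37.3362
  (214 − 139.53125)²/139.53125 = 39.7445
  (71 − 145.46875)²/145.46875 = 38.1222
χ² = 38.9250 + 37.3362 + 39.7445 + 38.1222 = 154.13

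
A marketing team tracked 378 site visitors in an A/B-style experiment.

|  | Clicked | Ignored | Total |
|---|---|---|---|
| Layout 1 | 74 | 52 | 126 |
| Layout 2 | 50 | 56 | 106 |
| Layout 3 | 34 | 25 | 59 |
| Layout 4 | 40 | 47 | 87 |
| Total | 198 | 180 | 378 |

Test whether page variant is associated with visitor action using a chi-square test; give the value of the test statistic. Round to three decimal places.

5.272

Grand total N = 378.
Expected counts (row total × column total / N):
  Layout 1, Clicked: 126×198/378 = 66.0000
  Layout 1, Ignored: 126×180/378 = 60.0000
  Layout 2, Clicked: 106×198/378 = 55.5238
  Layout 2, Ignored: 106×180/378 = 50.4762
  Layout 3, Clicked: 59×198/378 = 30.9048
  Layout 3, Ignored: 59×180/378 = 28.0952
  Layout 4, Clicked: 87×198/378 = 45.5714
  Layout 4, Ignored: 87×180/378 = 41.4286
Contributions (O − E)²/E:
  (74 − 66.0000)²/66.0000 = 0.9697
  (52 − 60.0000)²/60.0000 = 1.0667
  (50 − 55.5238)²/55.5238 = 0.5495
  (56 − 50.4762)²/50.4762 = 0.6045
  (34 − 30.9048)²/30.9048 = 0.3100
  (25 − 28.0952)²/28.0952 = 0.3410
  (40 − 45.5714)²/45.5714 = 0.6811
  (47 − 41.4286)²/41.4286 = 0.7493
χ² = 0.9697 + 1.0667 + 0.5495 + 0.6045 + 0.3100 + 0.3410 + 0.6811 + 0.7493 = 5.272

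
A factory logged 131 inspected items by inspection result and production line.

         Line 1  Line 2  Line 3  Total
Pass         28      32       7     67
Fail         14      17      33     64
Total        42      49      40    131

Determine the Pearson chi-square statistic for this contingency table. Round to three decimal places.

Grand total N = 131.
Expected counts (row total × column total / N):
  Pass, Line 1: 67×42/131 = 21.4809
  Pass, Line 2: 67×49/131 = 25.0611
  Pass, Line 3: 67×40/131 = 20.4580
  Fail, Line 1: 64×42/131 = 20.5191
  Fail, Line 2: 64×49/131 = 23.9389
  Fail, Line 3: 64×40/131 = 19.5420
Contributions (O − E)²/E:
  (28 − 21.4809)²/21.4809 = 1.9784
  (32 − 25.0611)²/25.0611 = 1.9212
  (7 − 20.4580)²/20.4580 = 8.8532
  (14 − 20.5191)²/20.5191 = 2.0712
  (17 − 23.9389)²/23.9389 = 2.0113
  (33 − 19.5420)²/19.5420 = 9.2681
χ² = 1.9784 + 1.9212 + 8.8532 + 2.0712 + 2.0113 + 9.2681 = 26.103

26.103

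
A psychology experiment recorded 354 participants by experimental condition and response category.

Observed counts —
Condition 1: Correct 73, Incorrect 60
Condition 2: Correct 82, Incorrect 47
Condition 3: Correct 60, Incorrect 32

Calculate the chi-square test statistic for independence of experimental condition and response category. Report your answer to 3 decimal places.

3.116

Row totals: 133, 129, 92. Column totals: 215, 139. Grand total N = 354.
Expected counts (row total × column total / N):
  Condition 1, Correct: 133×215/354 = 80.7768
  Condition 1, Incorrect: 133×139/354 = 52.2232
  Condition 2, Correct: 129×215/354 = 78.3475
  Condition 2, Incorrect: 129×139/354 = 50.6525
  Condition 3, Correct: 92×215/354 = 55.8757
  Condition 3, Incorrect: 92×139/354 = 36.1243
Contributions (O − E)²/E:
  (73 − 80.7768)²/80.7768 = 0.7487
  (60 − 52.2232)²/52.2232 = 1.1581
  (82 − 78.3475)²/78.3475 = 0.1703
  (47 − 50.6525)²/50.6525 = 0.2634
  (60 − 55.8757)²/55.8757 = 0.3044
  (32 − 36.1243)²/36.1243 = 0.4709
χ² = 0.7487 + 1.1581 + 0.1703 + 0.2634 + 0.3044 + 0.4709 = 3.116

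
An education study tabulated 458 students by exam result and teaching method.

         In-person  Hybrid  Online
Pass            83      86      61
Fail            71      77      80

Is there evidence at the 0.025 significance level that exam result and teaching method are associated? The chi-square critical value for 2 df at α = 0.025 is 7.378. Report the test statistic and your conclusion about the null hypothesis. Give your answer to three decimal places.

3.984; fail to reject H₀

Row totals: 230, 228. Column totals: 154, 163, 141. Grand total N = 458.
Expected counts (row total × column total / N):
  Pass, In-person: 230×154/458 = 77.3362
  Pass, Hybrid: 230×163/458 = 81.8559
  Pass, Online: 230×141/458 = 70.8079
  Fail, In-person: 228×154/458 = 76.6638
  Fail, Hybrid: 228×163/458 = 81.1441
  Fail, Online: 228×141/458 = 70.1921
Contributions (O − E)²/E:
  (83 − 77.3362)²/77.3362 = 0.4148
  (86 − 81.8559)²/81.8559 = 0.2098
  (61 − 70.8079)²/70.8079 = 1.3585
  (71 − 76.6638)²/76.6638 = 0.4184
  (77 − 81.1441)²/81.1441 = 0.2116
  (80 − 70.1921)²/70.1921 = 1.3705
χ² = 0.4148 + 0.2098 + 1.3585 + 0.4184 + 0.2116 + 1.3705 = 3.984
df = (2−1)(3−1) = 2. Since 3.984 < 7.378, fail to reject the null hypothesis of independence at α = 0.025.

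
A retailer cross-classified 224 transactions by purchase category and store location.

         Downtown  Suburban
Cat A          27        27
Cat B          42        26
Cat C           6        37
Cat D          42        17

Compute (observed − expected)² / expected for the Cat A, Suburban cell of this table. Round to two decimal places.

Row total (Cat A) = 54; column total (Suburban) = 107; N = 224.
Expected count E = 54 × 107 / 224 = 25.795.
Contribution = (O − E)²/E = (27 − 25.795)² / 25.795 = 0.06.

0.06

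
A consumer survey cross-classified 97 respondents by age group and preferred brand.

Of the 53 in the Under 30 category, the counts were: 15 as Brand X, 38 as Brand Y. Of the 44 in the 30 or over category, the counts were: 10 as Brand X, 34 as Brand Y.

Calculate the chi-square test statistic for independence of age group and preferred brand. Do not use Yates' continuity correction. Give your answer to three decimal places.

Row totals: 53, 44. Column totals: 25, 72. Grand total N = 97.
Expected counts (row total × column total / N):
  Under 30, Brand X: 53×25/97 = 13.6598
  Under 30, Brand Y: 53×72/97 = 39.3402
  30 or over, Brand X: 44×25/97 = 11.3402
  30 or over, Brand Y: 44×72/97 = 32.6598
Contributions (O − E)²/E:
  (15 − 13.6598)²/13.6598 = 0.1315
  (38 − 39.3402)²/39.3402 = 0.0457
  (10 − 11.3402)²/11.3402 = 0.1584
  (34 − 32.6598)²/32.6598 = 0.0550
χ² = 0.1315 + 0.0457 + 0.1584 + 0.0550 = 0.391

0.391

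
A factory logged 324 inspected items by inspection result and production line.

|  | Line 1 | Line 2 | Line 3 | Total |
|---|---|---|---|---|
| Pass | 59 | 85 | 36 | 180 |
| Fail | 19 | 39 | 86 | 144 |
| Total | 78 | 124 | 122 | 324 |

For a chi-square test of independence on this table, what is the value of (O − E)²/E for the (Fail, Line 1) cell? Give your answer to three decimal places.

7.080

Row total (Fail) = 144; column total (Line 1) = 78; N = 324.
Expected count E = 144 × 78 / 324 = 34.6667.
Contribution = (O − E)²/E = (19 − 34.6667)² / 34.6667 = 7.080.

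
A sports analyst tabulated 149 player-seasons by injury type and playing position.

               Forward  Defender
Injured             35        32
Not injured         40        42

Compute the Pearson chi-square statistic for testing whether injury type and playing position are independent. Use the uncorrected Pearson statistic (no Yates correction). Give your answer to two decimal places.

Row totals: 67, 82. Column totals: 75, 74. Grand total N = 149.
Expected counts (row total × column total / N):
  Injured, Forward: 67×75/149 = 33.725
  Injured, Defender: 67×74/149 = 33.275
  Not injured, Forward: 82×75/149 = 41.275
  Not injured, Defender: 82×74/149 = 40.725
Contributions (O − E)²/E:
  (35 − 33.725)²/33.725 = 0.0482
  (32 − 33.275)²/33.275 = 0.0489
  (40 − 41.275)²/41.275 = 0.0394
  (42 − 40.725)²/40.725 = 0.0399
χ² = 0.0482 + 0.0489 + 0.0394 + 0.0399 = 0.18

0.18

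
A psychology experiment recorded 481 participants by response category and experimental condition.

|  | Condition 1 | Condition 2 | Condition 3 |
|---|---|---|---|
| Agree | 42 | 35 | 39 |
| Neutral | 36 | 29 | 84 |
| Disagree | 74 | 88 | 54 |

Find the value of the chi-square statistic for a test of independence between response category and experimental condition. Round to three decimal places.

Row totals: 116, 149, 216. Column totals: 152, 152, 177. Grand total N = 481.
Expected counts (row total × column total / N):
  Agree, Condition 1: 116×152/481 = 36.65696
  Agree, Condition 2: 116×152/481 = 36.65696
  Agree, Condition 3: 116×177/481 = 42.68607
  Neutral, Condition 1: 149×152/481 = 47.08524
  Neutral, Condition 2: 149×152/481 = 47.08524
  Neutral, Condition 3: 149×177/481 = 54.82952
  Disagree, Condition 1: 216×152/481 = 68.25780
  Disagree, Condition 2: 216×152/481 = 68.25780
  Disagree, Condition 3: 216×177/481 = 79.48441
Contributions (O − E)²/E:
  (42 − 36.65696)²/36.65696 = 0.7788
  (35 − 36.65696)²/36.65696 = 0.0749
  (39 − 42.68607)²/42.68607 = 0.3183
  (36 − 47.08524)²/47.08524 = 2.6098
  (29 − 47.08524)²/47.08524 = 6.9465
  (84 − 54.82952)²/54.82952 = 15.5193
  (74 − 68.25780)²/68.25780 = 0.4831
  (88 − 68.25780)²/68.25780 = 5.7100
  (54 − 79.48441)²/79.48441 = 8.1708
χ² = 0.7788 + 0.0749 + 0.3183 + 2.6098 + 6.9465 + 15.5193 + 0.4831 + 5.7100 + 8.1708 = 40.612

40.612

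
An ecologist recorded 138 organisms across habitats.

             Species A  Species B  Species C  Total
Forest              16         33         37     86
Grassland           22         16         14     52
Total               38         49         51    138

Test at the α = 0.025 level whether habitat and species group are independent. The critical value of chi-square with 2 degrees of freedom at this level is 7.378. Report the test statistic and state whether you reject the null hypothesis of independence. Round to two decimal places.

Grand total N = 138.
Expected counts (row total × column total / N):
  Forest, Species A: 86×38/138 = 23.681
  Forest, Species B: 86×49/138 = 30.536
  Forest, Species C: 86×51/138 = 31.783
  Grassland, Species A: 52×38/138 = 14.319
  Grassland, Species B: 52×49/138 = 18.464
  Grassland, Species C: 52×51/138 = 19.217
Contributions (O − E)²/E:
  (16 − 23.681)²/23.681 = 2.4914
  (33 − 30.536)²/30.536 = 0.1988
  (37 − 31.783)²/31.783 = 0.8563
  (22 − 14.319)²/14.319 = 4.1202
  (16 − 18.464)²/18.464 = 0.3288
  (14 − 19.217)²/19.217 = 1.4163
χ² = 2.4914 + 0.1988 + 0.8563 + 4.1202 + 0.3288 + 1.4163 = 9.41
df = (2−1)(3−1) = 2. Since 9.41 > 7.378, reject the null hypothesis of independence at α = 0.025.

9.41; reject H₀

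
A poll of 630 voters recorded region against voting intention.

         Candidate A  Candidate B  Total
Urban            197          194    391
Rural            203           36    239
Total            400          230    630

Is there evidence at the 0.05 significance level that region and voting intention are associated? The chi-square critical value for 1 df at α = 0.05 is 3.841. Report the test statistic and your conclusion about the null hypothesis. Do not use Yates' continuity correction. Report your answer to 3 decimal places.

76.404; reject H₀

Grand total N = 630.
Expected counts (row total × column total / N):
  Urban, Candidate A: 391×400/630 = 248.2540
  Urban, Candidate B: 391×230/630 = 142.7460
  Rural, Candidate A: 239×400/630 = 151.7460
  Rural, Candidate B: 239×230/630 = 87.2540
Contributions (O − E)²/E:
  (197 − 248.2540)²/248.2540 = 10.5818
  (194 − 142.7460)²/142.7460 = 18.4031
  (203 − 151.7460)²/151.7460 = 17.3116
  (36 − 87.2540)²/87.2540 = 30.1072
χ² = 10.5818 + 18.4031 + 17.3116 + 30.1072 = 76.404
df = (2−1)(2−1) = 1. Since 76.404 > 3.841, reject the null hypothesis of independence at α = 0.05.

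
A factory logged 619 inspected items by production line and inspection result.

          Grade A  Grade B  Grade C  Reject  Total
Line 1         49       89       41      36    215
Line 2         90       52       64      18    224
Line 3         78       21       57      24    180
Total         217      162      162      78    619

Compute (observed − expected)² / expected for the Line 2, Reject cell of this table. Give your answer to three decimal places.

Row total (Line 2) = 224; column total (Reject) = 78; N = 619.
Expected count E = 224 × 78 / 619 = 28.2262.
Contribution = (O − E)²/E = (18 − 28.2262)² / 28.2262 = 3.705.

3.705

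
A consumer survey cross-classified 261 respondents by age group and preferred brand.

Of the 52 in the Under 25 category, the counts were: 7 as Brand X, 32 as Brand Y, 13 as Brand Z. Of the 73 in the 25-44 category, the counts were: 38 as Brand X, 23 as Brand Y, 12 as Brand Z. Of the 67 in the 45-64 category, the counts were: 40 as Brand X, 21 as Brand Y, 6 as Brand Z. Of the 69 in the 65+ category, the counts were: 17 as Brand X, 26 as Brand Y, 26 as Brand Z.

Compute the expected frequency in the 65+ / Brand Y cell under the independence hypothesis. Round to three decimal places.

26.966

Row total (65+) = 69; column total (Brand Y) = 102; grand total N = 261.
Expected count = (row total × column total) / N = 69 × 102 / 261 = 26.966.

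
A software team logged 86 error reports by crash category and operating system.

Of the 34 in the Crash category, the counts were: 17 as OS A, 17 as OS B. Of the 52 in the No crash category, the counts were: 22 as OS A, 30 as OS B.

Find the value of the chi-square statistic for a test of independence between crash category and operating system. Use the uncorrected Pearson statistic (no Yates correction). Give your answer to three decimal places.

0.491

Row totals: 34, 52. Column totals: 39, 47. Grand total N = 86.
Expected counts (row total × column total / N):
  Crash, OS A: 34×39/86 = 15.4186
  Crash, OS B: 34×47/86 = 18.5814
  No crash, OS A: 52×39/86 = 23.5814
  No crash, OS B: 52×47/86 = 28.4186
Contributions (O − E)²/E:
  (17 − 15.4186)²/15.4186 = 0.1622
  (17 − 18.5814)²/18.5814 = 0.1346
  (22 − 23.5814)²/23.5814 = 0.1061
  (30 − 28.4186)²/28.4186 = 0.0880
χ² = 0.1622 + 0.1346 + 0.1061 + 0.0880 = 0.491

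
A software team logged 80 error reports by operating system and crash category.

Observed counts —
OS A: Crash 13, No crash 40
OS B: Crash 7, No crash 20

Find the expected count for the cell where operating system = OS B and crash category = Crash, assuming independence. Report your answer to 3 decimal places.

Row total (OS B) = 27; column total (Crash) = 20; grand total N = 80.
Expected count = (row total × column total) / N = 27 × 20 / 80 = 6.750.

6.750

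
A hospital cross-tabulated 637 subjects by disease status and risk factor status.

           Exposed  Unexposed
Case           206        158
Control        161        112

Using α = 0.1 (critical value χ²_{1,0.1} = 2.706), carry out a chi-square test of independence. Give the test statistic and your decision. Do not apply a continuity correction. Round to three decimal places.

0.362; fail to reject H₀

Row totals: 364, 273. Column totals: 367, 270. Grand total N = 637.
Expected counts (row total × column total / N):
  Case, Exposed: 364×367/637 = 209.7143
  Case, Unexposed: 364×270/637 = 154.2857
  Control, Exposed: 273×367/637 = 157.2857
  Control, Unexposed: 273×270/637 = 115.7143
Contributions (O − E)²/E:
  (206 − 209.7143)²/209.7143 = 0.0658
  (158 − 154.2857)²/154.2857 = 0.0894
  (161 − 157.2857)²/157.2857 = 0.0877
  (112 − 115.7143)²/115.7143 = 0.1192
χ² = 0.0658 + 0.0894 + 0.0877 + 0.1192 = 0.362
df = (2−1)(2−1) = 1. Since 0.362 < 2.706, fail to reject the null hypothesis of independence at α = 0.1.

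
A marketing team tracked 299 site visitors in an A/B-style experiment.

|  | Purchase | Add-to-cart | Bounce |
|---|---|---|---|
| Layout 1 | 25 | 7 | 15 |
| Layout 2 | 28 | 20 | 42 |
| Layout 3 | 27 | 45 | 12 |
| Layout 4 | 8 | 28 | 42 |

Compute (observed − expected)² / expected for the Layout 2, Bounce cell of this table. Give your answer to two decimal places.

Row total (Layout 2) = 90; column total (Bounce) = 111; N = 299.
Expected count E = 90 × 111 / 299 = 33.4114.
Contribution = (O − E)²/E = (42 − 33.4114)² / 33.4114 = 2.21.

2.21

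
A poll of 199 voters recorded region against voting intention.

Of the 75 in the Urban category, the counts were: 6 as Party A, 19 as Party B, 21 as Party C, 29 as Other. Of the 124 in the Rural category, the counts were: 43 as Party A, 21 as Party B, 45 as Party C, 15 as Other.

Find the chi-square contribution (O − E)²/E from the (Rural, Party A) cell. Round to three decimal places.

5.091

Row total (Rural) = 124; column total (Party A) = 49; N = 199.
Expected count E = 124 × 49 / 199 = 30.5327.
Contribution = (O − E)²/E = (43 − 30.5327)² / 30.5327 = 5.091.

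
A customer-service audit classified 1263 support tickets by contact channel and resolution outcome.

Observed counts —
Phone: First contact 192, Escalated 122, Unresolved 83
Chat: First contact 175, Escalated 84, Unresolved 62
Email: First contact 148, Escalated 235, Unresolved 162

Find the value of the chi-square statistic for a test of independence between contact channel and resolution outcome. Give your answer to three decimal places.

76.554

Row totals: 397, 321, 545. Column totals: 515, 441, 307. Grand total N = 1263.
Expected counts (row total × column total / N):
  Phone, First contact: 397×515/1263 = 161.8804
  Phone, Escalated: 397×441/1263 = 138.6200
  Phone, Unresolved: 397×307/1263 = 96.4996
  Chat, First contact: 321×515/1263 = 130.8907
  Chat, Escalated: 321×441/1263 = 112.0831
  Chat, Unresolved: 321×307/1263 = 78.0261
  Email, First contact: 545×515/1263 = 222.2288
  Email, Escalated: 545×441/1263 = 190.2969
  Email, Unresolved: 545×307/1263 = 132.4743
Contributions (O − E)²/E:
  (192 − 161.8804)²/161.8804 = 5.6041
  (122 − 138.6200)²/138.6200 = 1.9927
  (83 − 96.4996)²/96.4996 = 1.8885
  (175 − 130.8907)²/130.8907 = 14.8645
  (84 − 112.0831)²/112.0831 = 7.0364
  (62 − 78.0261)²/78.0261 = 3.2917
  (148 − 222.2288)²/222.2288 = 24.7939
  (235 − 190.2969)²/190.2969 = 10.5013
  (162 − 132.4743)²/132.4743 = 6.5806
χ² = 5.6041 + 1.9927 + 1.8885 + 14.8645 + 7.0364 + 3.2917 + 24.7939 + 10.5013 + 6.5806 = 76.554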